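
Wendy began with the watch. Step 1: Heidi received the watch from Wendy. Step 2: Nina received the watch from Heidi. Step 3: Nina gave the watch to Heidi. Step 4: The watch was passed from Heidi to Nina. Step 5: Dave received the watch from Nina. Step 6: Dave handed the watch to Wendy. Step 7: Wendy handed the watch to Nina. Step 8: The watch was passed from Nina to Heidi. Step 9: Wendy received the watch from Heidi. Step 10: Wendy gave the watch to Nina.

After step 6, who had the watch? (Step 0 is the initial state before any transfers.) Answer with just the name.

Answer: Wendy

Derivation:
Tracking the watch holder through step 6:
After step 0 (start): Wendy
After step 1: Heidi
After step 2: Nina
After step 3: Heidi
After step 4: Nina
After step 5: Dave
After step 6: Wendy

At step 6, the holder is Wendy.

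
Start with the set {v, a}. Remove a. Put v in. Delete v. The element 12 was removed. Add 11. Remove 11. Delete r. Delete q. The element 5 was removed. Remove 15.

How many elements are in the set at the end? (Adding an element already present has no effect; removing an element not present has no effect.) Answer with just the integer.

Tracking the set through each operation:
Start: {a, v}
Event 1 (remove a): removed. Set: {v}
Event 2 (add v): already present, no change. Set: {v}
Event 3 (remove v): removed. Set: {}
Event 4 (remove 12): not present, no change. Set: {}
Event 5 (add 11): added. Set: {11}
Event 6 (remove 11): removed. Set: {}
Event 7 (remove r): not present, no change. Set: {}
Event 8 (remove q): not present, no change. Set: {}
Event 9 (remove 5): not present, no change. Set: {}
Event 10 (remove 15): not present, no change. Set: {}

Final set: {} (size 0)

Answer: 0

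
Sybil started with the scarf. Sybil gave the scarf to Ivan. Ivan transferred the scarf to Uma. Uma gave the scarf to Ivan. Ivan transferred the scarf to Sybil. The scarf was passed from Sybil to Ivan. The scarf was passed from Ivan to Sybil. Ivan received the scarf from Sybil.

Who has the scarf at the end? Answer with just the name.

Tracking the scarf through each event:
Start: Sybil has the scarf.
After event 1: Ivan has the scarf.
After event 2: Uma has the scarf.
After event 3: Ivan has the scarf.
After event 4: Sybil has the scarf.
After event 5: Ivan has the scarf.
After event 6: Sybil has the scarf.
After event 7: Ivan has the scarf.

Answer: Ivan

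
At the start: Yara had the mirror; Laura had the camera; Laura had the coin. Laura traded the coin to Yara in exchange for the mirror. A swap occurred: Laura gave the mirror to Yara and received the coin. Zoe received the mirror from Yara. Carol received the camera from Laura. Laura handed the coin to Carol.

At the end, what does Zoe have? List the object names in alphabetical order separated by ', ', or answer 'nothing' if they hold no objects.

Answer: mirror

Derivation:
Tracking all object holders:
Start: mirror:Yara, camera:Laura, coin:Laura
Event 1 (swap coin<->mirror: now coin:Yara, mirror:Laura). State: mirror:Laura, camera:Laura, coin:Yara
Event 2 (swap mirror<->coin: now mirror:Yara, coin:Laura). State: mirror:Yara, camera:Laura, coin:Laura
Event 3 (give mirror: Yara -> Zoe). State: mirror:Zoe, camera:Laura, coin:Laura
Event 4 (give camera: Laura -> Carol). State: mirror:Zoe, camera:Carol, coin:Laura
Event 5 (give coin: Laura -> Carol). State: mirror:Zoe, camera:Carol, coin:Carol

Final state: mirror:Zoe, camera:Carol, coin:Carol
Zoe holds: mirror.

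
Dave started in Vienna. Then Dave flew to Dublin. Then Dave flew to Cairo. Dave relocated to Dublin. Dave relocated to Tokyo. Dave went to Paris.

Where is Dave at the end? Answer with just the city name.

Answer: Paris

Derivation:
Tracking Dave's location:
Start: Dave is in Vienna.
After move 1: Vienna -> Dublin. Dave is in Dublin.
After move 2: Dublin -> Cairo. Dave is in Cairo.
After move 3: Cairo -> Dublin. Dave is in Dublin.
After move 4: Dublin -> Tokyo. Dave is in Tokyo.
After move 5: Tokyo -> Paris. Dave is in Paris.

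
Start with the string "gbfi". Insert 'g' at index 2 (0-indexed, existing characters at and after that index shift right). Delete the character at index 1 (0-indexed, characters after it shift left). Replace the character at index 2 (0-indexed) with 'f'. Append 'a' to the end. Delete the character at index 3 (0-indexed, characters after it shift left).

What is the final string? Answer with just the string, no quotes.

Answer: ggfa

Derivation:
Applying each edit step by step:
Start: "gbfi"
Op 1 (insert 'g' at idx 2): "gbfi" -> "gbgfi"
Op 2 (delete idx 1 = 'b'): "gbgfi" -> "ggfi"
Op 3 (replace idx 2: 'f' -> 'f'): "ggfi" -> "ggfi"
Op 4 (append 'a'): "ggfi" -> "ggfia"
Op 5 (delete idx 3 = 'i'): "ggfia" -> "ggfa"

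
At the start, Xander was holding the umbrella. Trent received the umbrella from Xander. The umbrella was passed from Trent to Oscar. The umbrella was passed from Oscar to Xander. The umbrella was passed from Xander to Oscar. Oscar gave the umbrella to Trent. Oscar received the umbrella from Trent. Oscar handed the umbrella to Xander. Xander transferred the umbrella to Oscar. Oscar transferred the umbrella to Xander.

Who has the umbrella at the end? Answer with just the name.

Tracking the umbrella through each event:
Start: Xander has the umbrella.
After event 1: Trent has the umbrella.
After event 2: Oscar has the umbrella.
After event 3: Xander has the umbrella.
After event 4: Oscar has the umbrella.
After event 5: Trent has the umbrella.
After event 6: Oscar has the umbrella.
After event 7: Xander has the umbrella.
After event 8: Oscar has the umbrella.
After event 9: Xander has the umbrella.

Answer: Xander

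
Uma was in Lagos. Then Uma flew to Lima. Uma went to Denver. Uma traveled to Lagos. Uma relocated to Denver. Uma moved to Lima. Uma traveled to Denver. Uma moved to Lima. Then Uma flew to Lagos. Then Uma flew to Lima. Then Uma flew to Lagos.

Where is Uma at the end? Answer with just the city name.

Answer: Lagos

Derivation:
Tracking Uma's location:
Start: Uma is in Lagos.
After move 1: Lagos -> Lima. Uma is in Lima.
After move 2: Lima -> Denver. Uma is in Denver.
After move 3: Denver -> Lagos. Uma is in Lagos.
After move 4: Lagos -> Denver. Uma is in Denver.
After move 5: Denver -> Lima. Uma is in Lima.
After move 6: Lima -> Denver. Uma is in Denver.
After move 7: Denver -> Lima. Uma is in Lima.
After move 8: Lima -> Lagos. Uma is in Lagos.
After move 9: Lagos -> Lima. Uma is in Lima.
After move 10: Lima -> Lagos. Uma is in Lagos.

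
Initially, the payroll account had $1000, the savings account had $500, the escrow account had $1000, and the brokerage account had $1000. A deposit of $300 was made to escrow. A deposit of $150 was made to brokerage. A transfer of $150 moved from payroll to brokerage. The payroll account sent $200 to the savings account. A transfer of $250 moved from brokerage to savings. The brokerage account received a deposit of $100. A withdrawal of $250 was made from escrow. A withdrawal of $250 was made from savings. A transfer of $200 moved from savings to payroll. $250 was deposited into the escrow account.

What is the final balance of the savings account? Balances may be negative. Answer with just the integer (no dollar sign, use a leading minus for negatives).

Answer: 500

Derivation:
Tracking account balances step by step:
Start: payroll=1000, savings=500, escrow=1000, brokerage=1000
Event 1 (deposit 300 to escrow): escrow: 1000 + 300 = 1300. Balances: payroll=1000, savings=500, escrow=1300, brokerage=1000
Event 2 (deposit 150 to brokerage): brokerage: 1000 + 150 = 1150. Balances: payroll=1000, savings=500, escrow=1300, brokerage=1150
Event 3 (transfer 150 payroll -> brokerage): payroll: 1000 - 150 = 850, brokerage: 1150 + 150 = 1300. Balances: payroll=850, savings=500, escrow=1300, brokerage=1300
Event 4 (transfer 200 payroll -> savings): payroll: 850 - 200 = 650, savings: 500 + 200 = 700. Balances: payroll=650, savings=700, escrow=1300, brokerage=1300
Event 5 (transfer 250 brokerage -> savings): brokerage: 1300 - 250 = 1050, savings: 700 + 250 = 950. Balances: payroll=650, savings=950, escrow=1300, brokerage=1050
Event 6 (deposit 100 to brokerage): brokerage: 1050 + 100 = 1150. Balances: payroll=650, savings=950, escrow=1300, brokerage=1150
Event 7 (withdraw 250 from escrow): escrow: 1300 - 250 = 1050. Balances: payroll=650, savings=950, escrow=1050, brokerage=1150
Event 8 (withdraw 250 from savings): savings: 950 - 250 = 700. Balances: payroll=650, savings=700, escrow=1050, brokerage=1150
Event 9 (transfer 200 savings -> payroll): savings: 700 - 200 = 500, payroll: 650 + 200 = 850. Balances: payroll=850, savings=500, escrow=1050, brokerage=1150
Event 10 (deposit 250 to escrow): escrow: 1050 + 250 = 1300. Balances: payroll=850, savings=500, escrow=1300, brokerage=1150

Final balance of savings: 500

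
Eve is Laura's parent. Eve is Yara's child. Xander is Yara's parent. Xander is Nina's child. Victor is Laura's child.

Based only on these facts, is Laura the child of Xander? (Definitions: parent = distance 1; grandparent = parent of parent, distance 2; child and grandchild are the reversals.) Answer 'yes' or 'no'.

Answer: no

Derivation:
Reconstructing the parent chain from the given facts:
  Nina -> Xander -> Yara -> Eve -> Laura -> Victor
(each arrow means 'parent of the next')
Positions in the chain (0 = top):
  position of Nina: 0
  position of Xander: 1
  position of Yara: 2
  position of Eve: 3
  position of Laura: 4
  position of Victor: 5

Laura is at position 4, Xander is at position 1; signed distance (j - i) = -3.
'child' requires j - i = -1. Actual distance is -3, so the relation does NOT hold.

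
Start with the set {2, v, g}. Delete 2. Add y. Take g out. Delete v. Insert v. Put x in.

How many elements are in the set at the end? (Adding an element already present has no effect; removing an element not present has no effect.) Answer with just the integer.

Answer: 3

Derivation:
Tracking the set through each operation:
Start: {2, g, v}
Event 1 (remove 2): removed. Set: {g, v}
Event 2 (add y): added. Set: {g, v, y}
Event 3 (remove g): removed. Set: {v, y}
Event 4 (remove v): removed. Set: {y}
Event 5 (add v): added. Set: {v, y}
Event 6 (add x): added. Set: {v, x, y}

Final set: {v, x, y} (size 3)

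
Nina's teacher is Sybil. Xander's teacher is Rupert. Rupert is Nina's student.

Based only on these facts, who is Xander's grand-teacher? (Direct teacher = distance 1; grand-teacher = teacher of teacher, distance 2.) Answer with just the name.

Answer: Nina

Derivation:
Reconstructing the teacher chain from the given facts:
  Sybil -> Nina -> Rupert -> Xander
(each arrow means 'teacher of the next')
Positions in the chain (0 = top):
  position of Sybil: 0
  position of Nina: 1
  position of Rupert: 2
  position of Xander: 3

Xander is at position 3; the grand-teacher is 2 steps up the chain, i.e. position 1: Nina.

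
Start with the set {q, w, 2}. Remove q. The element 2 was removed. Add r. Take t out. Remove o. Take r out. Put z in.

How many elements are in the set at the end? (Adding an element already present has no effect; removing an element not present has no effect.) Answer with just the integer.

Tracking the set through each operation:
Start: {2, q, w}
Event 1 (remove q): removed. Set: {2, w}
Event 2 (remove 2): removed. Set: {w}
Event 3 (add r): added. Set: {r, w}
Event 4 (remove t): not present, no change. Set: {r, w}
Event 5 (remove o): not present, no change. Set: {r, w}
Event 6 (remove r): removed. Set: {w}
Event 7 (add z): added. Set: {w, z}

Final set: {w, z} (size 2)

Answer: 2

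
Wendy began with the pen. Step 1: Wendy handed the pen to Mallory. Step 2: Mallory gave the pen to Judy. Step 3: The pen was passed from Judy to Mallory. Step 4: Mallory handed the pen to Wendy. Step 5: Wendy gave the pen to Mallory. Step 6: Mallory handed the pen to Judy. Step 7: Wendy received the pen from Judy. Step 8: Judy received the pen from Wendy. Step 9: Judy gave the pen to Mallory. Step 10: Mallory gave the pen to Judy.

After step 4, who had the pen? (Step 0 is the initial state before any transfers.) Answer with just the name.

Tracking the pen holder through step 4:
After step 0 (start): Wendy
After step 1: Mallory
After step 2: Judy
After step 3: Mallory
After step 4: Wendy

At step 4, the holder is Wendy.

Answer: Wendy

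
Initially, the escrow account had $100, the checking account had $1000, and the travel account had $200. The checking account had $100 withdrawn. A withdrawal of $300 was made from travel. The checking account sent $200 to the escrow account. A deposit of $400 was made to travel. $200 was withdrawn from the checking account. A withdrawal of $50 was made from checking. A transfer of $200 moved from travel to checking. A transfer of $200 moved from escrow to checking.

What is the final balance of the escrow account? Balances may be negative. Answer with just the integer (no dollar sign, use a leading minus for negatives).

Answer: 100

Derivation:
Tracking account balances step by step:
Start: escrow=100, checking=1000, travel=200
Event 1 (withdraw 100 from checking): checking: 1000 - 100 = 900. Balances: escrow=100, checking=900, travel=200
Event 2 (withdraw 300 from travel): travel: 200 - 300 = -100. Balances: escrow=100, checking=900, travel=-100
Event 3 (transfer 200 checking -> escrow): checking: 900 - 200 = 700, escrow: 100 + 200 = 300. Balances: escrow=300, checking=700, travel=-100
Event 4 (deposit 400 to travel): travel: -100 + 400 = 300. Balances: escrow=300, checking=700, travel=300
Event 5 (withdraw 200 from checking): checking: 700 - 200 = 500. Balances: escrow=300, checking=500, travel=300
Event 6 (withdraw 50 from checking): checking: 500 - 50 = 450. Balances: escrow=300, checking=450, travel=300
Event 7 (transfer 200 travel -> checking): travel: 300 - 200 = 100, checking: 450 + 200 = 650. Balances: escrow=300, checking=650, travel=100
Event 8 (transfer 200 escrow -> checking): escrow: 300 - 200 = 100, checking: 650 + 200 = 850. Balances: escrow=100, checking=850, travel=100

Final balance of escrow: 100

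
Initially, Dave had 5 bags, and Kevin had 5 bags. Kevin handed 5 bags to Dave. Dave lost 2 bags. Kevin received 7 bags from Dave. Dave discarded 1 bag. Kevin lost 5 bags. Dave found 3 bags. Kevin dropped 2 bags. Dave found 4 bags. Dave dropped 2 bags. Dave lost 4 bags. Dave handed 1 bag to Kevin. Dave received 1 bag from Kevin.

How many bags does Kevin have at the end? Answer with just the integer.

Answer: 0

Derivation:
Tracking counts step by step:
Start: Dave=5, Kevin=5
Event 1 (Kevin -> Dave, 5): Kevin: 5 -> 0, Dave: 5 -> 10. State: Dave=10, Kevin=0
Event 2 (Dave -2): Dave: 10 -> 8. State: Dave=8, Kevin=0
Event 3 (Dave -> Kevin, 7): Dave: 8 -> 1, Kevin: 0 -> 7. State: Dave=1, Kevin=7
Event 4 (Dave -1): Dave: 1 -> 0. State: Dave=0, Kevin=7
Event 5 (Kevin -5): Kevin: 7 -> 2. State: Dave=0, Kevin=2
Event 6 (Dave +3): Dave: 0 -> 3. State: Dave=3, Kevin=2
Event 7 (Kevin -2): Kevin: 2 -> 0. State: Dave=3, Kevin=0
Event 8 (Dave +4): Dave: 3 -> 7. State: Dave=7, Kevin=0
Event 9 (Dave -2): Dave: 7 -> 5. State: Dave=5, Kevin=0
Event 10 (Dave -4): Dave: 5 -> 1. State: Dave=1, Kevin=0
Event 11 (Dave -> Kevin, 1): Dave: 1 -> 0, Kevin: 0 -> 1. State: Dave=0, Kevin=1
Event 12 (Kevin -> Dave, 1): Kevin: 1 -> 0, Dave: 0 -> 1. State: Dave=1, Kevin=0

Kevin's final count: 0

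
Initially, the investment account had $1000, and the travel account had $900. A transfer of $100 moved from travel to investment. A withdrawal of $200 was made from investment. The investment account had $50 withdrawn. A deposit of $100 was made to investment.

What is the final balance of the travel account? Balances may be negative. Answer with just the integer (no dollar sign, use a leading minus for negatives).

Answer: 800

Derivation:
Tracking account balances step by step:
Start: investment=1000, travel=900
Event 1 (transfer 100 travel -> investment): travel: 900 - 100 = 800, investment: 1000 + 100 = 1100. Balances: investment=1100, travel=800
Event 2 (withdraw 200 from investment): investment: 1100 - 200 = 900. Balances: investment=900, travel=800
Event 3 (withdraw 50 from investment): investment: 900 - 50 = 850. Balances: investment=850, travel=800
Event 4 (deposit 100 to investment): investment: 850 + 100 = 950. Balances: investment=950, travel=800

Final balance of travel: 800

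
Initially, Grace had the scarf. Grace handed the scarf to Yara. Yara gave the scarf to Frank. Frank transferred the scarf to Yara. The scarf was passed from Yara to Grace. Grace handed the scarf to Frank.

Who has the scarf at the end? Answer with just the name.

Answer: Frank

Derivation:
Tracking the scarf through each event:
Start: Grace has the scarf.
After event 1: Yara has the scarf.
After event 2: Frank has the scarf.
After event 3: Yara has the scarf.
After event 4: Grace has the scarf.
After event 5: Frank has the scarf.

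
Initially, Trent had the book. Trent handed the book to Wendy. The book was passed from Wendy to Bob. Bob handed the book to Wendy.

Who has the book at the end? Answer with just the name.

Tracking the book through each event:
Start: Trent has the book.
After event 1: Wendy has the book.
After event 2: Bob has the book.
After event 3: Wendy has the book.

Answer: Wendy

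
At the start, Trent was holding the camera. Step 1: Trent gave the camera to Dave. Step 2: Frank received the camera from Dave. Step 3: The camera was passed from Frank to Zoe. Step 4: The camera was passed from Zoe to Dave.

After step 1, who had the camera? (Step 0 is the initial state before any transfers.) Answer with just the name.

Answer: Dave

Derivation:
Tracking the camera holder through step 1:
After step 0 (start): Trent
After step 1: Dave

At step 1, the holder is Dave.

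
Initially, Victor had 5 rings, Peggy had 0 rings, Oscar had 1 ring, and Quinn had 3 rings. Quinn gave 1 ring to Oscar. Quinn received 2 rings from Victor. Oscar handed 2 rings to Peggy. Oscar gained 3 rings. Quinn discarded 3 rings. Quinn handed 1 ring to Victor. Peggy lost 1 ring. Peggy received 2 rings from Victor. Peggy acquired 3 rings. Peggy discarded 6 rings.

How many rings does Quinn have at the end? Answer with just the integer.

Tracking counts step by step:
Start: Victor=5, Peggy=0, Oscar=1, Quinn=3
Event 1 (Quinn -> Oscar, 1): Quinn: 3 -> 2, Oscar: 1 -> 2. State: Victor=5, Peggy=0, Oscar=2, Quinn=2
Event 2 (Victor -> Quinn, 2): Victor: 5 -> 3, Quinn: 2 -> 4. State: Victor=3, Peggy=0, Oscar=2, Quinn=4
Event 3 (Oscar -> Peggy, 2): Oscar: 2 -> 0, Peggy: 0 -> 2. State: Victor=3, Peggy=2, Oscar=0, Quinn=4
Event 4 (Oscar +3): Oscar: 0 -> 3. State: Victor=3, Peggy=2, Oscar=3, Quinn=4
Event 5 (Quinn -3): Quinn: 4 -> 1. State: Victor=3, Peggy=2, Oscar=3, Quinn=1
Event 6 (Quinn -> Victor, 1): Quinn: 1 -> 0, Victor: 3 -> 4. State: Victor=4, Peggy=2, Oscar=3, Quinn=0
Event 7 (Peggy -1): Peggy: 2 -> 1. State: Victor=4, Peggy=1, Oscar=3, Quinn=0
Event 8 (Victor -> Peggy, 2): Victor: 4 -> 2, Peggy: 1 -> 3. State: Victor=2, Peggy=3, Oscar=3, Quinn=0
Event 9 (Peggy +3): Peggy: 3 -> 6. State: Victor=2, Peggy=6, Oscar=3, Quinn=0
Event 10 (Peggy -6): Peggy: 6 -> 0. State: Victor=2, Peggy=0, Oscar=3, Quinn=0

Quinn's final count: 0

Answer: 0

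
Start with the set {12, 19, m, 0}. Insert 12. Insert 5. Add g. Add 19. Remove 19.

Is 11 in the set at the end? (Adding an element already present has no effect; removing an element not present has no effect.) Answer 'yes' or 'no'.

Tracking the set through each operation:
Start: {0, 12, 19, m}
Event 1 (add 12): already present, no change. Set: {0, 12, 19, m}
Event 2 (add 5): added. Set: {0, 12, 19, 5, m}
Event 3 (add g): added. Set: {0, 12, 19, 5, g, m}
Event 4 (add 19): already present, no change. Set: {0, 12, 19, 5, g, m}
Event 5 (remove 19): removed. Set: {0, 12, 5, g, m}

Final set: {0, 12, 5, g, m} (size 5)
11 is NOT in the final set.

Answer: no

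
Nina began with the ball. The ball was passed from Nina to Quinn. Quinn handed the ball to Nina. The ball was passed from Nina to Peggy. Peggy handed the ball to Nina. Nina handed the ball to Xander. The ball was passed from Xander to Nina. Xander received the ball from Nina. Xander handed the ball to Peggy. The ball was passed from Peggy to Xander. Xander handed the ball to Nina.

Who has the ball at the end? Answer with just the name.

Answer: Nina

Derivation:
Tracking the ball through each event:
Start: Nina has the ball.
After event 1: Quinn has the ball.
After event 2: Nina has the ball.
After event 3: Peggy has the ball.
After event 4: Nina has the ball.
After event 5: Xander has the ball.
After event 6: Nina has the ball.
After event 7: Xander has the ball.
After event 8: Peggy has the ball.
After event 9: Xander has the ball.
After event 10: Nina has the ball.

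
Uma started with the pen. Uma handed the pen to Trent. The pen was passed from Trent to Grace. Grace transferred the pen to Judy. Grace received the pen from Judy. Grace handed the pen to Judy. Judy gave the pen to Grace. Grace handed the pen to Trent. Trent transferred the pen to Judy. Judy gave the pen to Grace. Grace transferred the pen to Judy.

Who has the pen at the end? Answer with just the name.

Answer: Judy

Derivation:
Tracking the pen through each event:
Start: Uma has the pen.
After event 1: Trent has the pen.
After event 2: Grace has the pen.
After event 3: Judy has the pen.
After event 4: Grace has the pen.
After event 5: Judy has the pen.
After event 6: Grace has the pen.
After event 7: Trent has the pen.
After event 8: Judy has the pen.
After event 9: Grace has the pen.
After event 10: Judy has the pen.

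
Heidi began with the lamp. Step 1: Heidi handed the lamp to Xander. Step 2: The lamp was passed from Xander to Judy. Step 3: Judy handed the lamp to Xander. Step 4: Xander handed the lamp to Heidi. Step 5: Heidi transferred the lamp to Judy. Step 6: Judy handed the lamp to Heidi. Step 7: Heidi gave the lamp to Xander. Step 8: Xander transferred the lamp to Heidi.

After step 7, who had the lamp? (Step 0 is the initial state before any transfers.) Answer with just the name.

Tracking the lamp holder through step 7:
After step 0 (start): Heidi
After step 1: Xander
After step 2: Judy
After step 3: Xander
After step 4: Heidi
After step 5: Judy
After step 6: Heidi
After step 7: Xander

At step 7, the holder is Xander.

Answer: Xander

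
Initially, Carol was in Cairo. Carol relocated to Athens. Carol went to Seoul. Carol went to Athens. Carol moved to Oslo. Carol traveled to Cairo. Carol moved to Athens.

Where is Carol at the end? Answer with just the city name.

Answer: Athens

Derivation:
Tracking Carol's location:
Start: Carol is in Cairo.
After move 1: Cairo -> Athens. Carol is in Athens.
After move 2: Athens -> Seoul. Carol is in Seoul.
After move 3: Seoul -> Athens. Carol is in Athens.
After move 4: Athens -> Oslo. Carol is in Oslo.
After move 5: Oslo -> Cairo. Carol is in Cairo.
After move 6: Cairo -> Athens. Carol is in Athens.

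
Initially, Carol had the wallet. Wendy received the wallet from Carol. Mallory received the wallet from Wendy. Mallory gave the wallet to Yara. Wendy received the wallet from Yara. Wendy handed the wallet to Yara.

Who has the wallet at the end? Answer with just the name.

Answer: Yara

Derivation:
Tracking the wallet through each event:
Start: Carol has the wallet.
After event 1: Wendy has the wallet.
After event 2: Mallory has the wallet.
After event 3: Yara has the wallet.
After event 4: Wendy has the wallet.
After event 5: Yara has the wallet.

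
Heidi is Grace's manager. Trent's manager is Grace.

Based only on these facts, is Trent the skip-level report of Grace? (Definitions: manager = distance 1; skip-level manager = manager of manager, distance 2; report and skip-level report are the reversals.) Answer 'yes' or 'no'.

Reconstructing the manager chain from the given facts:
  Heidi -> Grace -> Trent
(each arrow means 'manager of the next')
Positions in the chain (0 = top):
  position of Heidi: 0
  position of Grace: 1
  position of Trent: 2

Trent is at position 2, Grace is at position 1; signed distance (j - i) = -1.
'skip-level report' requires j - i = -2. Actual distance is -1, so the relation does NOT hold.

Answer: no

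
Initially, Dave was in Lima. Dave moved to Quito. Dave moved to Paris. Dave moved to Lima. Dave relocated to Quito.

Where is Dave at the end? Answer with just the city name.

Tracking Dave's location:
Start: Dave is in Lima.
After move 1: Lima -> Quito. Dave is in Quito.
After move 2: Quito -> Paris. Dave is in Paris.
After move 3: Paris -> Lima. Dave is in Lima.
After move 4: Lima -> Quito. Dave is in Quito.

Answer: Quito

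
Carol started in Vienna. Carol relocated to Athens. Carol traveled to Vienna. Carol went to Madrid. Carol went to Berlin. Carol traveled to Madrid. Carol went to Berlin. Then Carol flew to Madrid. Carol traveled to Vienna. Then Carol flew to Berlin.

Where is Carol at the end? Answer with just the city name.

Answer: Berlin

Derivation:
Tracking Carol's location:
Start: Carol is in Vienna.
After move 1: Vienna -> Athens. Carol is in Athens.
After move 2: Athens -> Vienna. Carol is in Vienna.
After move 3: Vienna -> Madrid. Carol is in Madrid.
After move 4: Madrid -> Berlin. Carol is in Berlin.
After move 5: Berlin -> Madrid. Carol is in Madrid.
After move 6: Madrid -> Berlin. Carol is in Berlin.
After move 7: Berlin -> Madrid. Carol is in Madrid.
After move 8: Madrid -> Vienna. Carol is in Vienna.
After move 9: Vienna -> Berlin. Carol is in Berlin.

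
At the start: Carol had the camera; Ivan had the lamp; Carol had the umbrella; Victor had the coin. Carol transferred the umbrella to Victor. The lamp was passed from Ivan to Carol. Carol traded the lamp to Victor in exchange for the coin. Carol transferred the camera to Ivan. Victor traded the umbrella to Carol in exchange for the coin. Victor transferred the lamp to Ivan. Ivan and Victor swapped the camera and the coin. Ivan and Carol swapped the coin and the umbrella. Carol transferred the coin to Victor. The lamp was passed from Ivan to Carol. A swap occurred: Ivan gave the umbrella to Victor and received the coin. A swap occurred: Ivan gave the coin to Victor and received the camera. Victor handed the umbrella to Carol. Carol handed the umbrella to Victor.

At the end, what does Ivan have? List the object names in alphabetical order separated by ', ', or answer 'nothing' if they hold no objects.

Tracking all object holders:
Start: camera:Carol, lamp:Ivan, umbrella:Carol, coin:Victor
Event 1 (give umbrella: Carol -> Victor). State: camera:Carol, lamp:Ivan, umbrella:Victor, coin:Victor
Event 2 (give lamp: Ivan -> Carol). State: camera:Carol, lamp:Carol, umbrella:Victor, coin:Victor
Event 3 (swap lamp<->coin: now lamp:Victor, coin:Carol). State: camera:Carol, lamp:Victor, umbrella:Victor, coin:Carol
Event 4 (give camera: Carol -> Ivan). State: camera:Ivan, lamp:Victor, umbrella:Victor, coin:Carol
Event 5 (swap umbrella<->coin: now umbrella:Carol, coin:Victor). State: camera:Ivan, lamp:Victor, umbrella:Carol, coin:Victor
Event 6 (give lamp: Victor -> Ivan). State: camera:Ivan, lamp:Ivan, umbrella:Carol, coin:Victor
Event 7 (swap camera<->coin: now camera:Victor, coin:Ivan). State: camera:Victor, lamp:Ivan, umbrella:Carol, coin:Ivan
Event 8 (swap coin<->umbrella: now coin:Carol, umbrella:Ivan). State: camera:Victor, lamp:Ivan, umbrella:Ivan, coin:Carol
Event 9 (give coin: Carol -> Victor). State: camera:Victor, lamp:Ivan, umbrella:Ivan, coin:Victor
Event 10 (give lamp: Ivan -> Carol). State: camera:Victor, lamp:Carol, umbrella:Ivan, coin:Victor
Event 11 (swap umbrella<->coin: now umbrella:Victor, coin:Ivan). State: camera:Victor, lamp:Carol, umbrella:Victor, coin:Ivan
Event 12 (swap coin<->camera: now coin:Victor, camera:Ivan). State: camera:Ivan, lamp:Carol, umbrella:Victor, coin:Victor
Event 13 (give umbrella: Victor -> Carol). State: camera:Ivan, lamp:Carol, umbrella:Carol, coin:Victor
Event 14 (give umbrella: Carol -> Victor). State: camera:Ivan, lamp:Carol, umbrella:Victor, coin:Victor

Final state: camera:Ivan, lamp:Carol, umbrella:Victor, coin:Victor
Ivan holds: camera.

Answer: camera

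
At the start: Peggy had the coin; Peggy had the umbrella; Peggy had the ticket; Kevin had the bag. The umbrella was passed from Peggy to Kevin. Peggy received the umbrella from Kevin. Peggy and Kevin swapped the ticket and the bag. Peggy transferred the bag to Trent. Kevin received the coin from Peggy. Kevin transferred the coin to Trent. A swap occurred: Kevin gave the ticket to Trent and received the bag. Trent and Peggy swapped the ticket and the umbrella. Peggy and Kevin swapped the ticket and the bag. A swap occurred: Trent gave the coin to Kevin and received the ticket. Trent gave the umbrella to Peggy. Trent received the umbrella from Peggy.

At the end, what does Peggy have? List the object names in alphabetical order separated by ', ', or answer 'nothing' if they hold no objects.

Tracking all object holders:
Start: coin:Peggy, umbrella:Peggy, ticket:Peggy, bag:Kevin
Event 1 (give umbrella: Peggy -> Kevin). State: coin:Peggy, umbrella:Kevin, ticket:Peggy, bag:Kevin
Event 2 (give umbrella: Kevin -> Peggy). State: coin:Peggy, umbrella:Peggy, ticket:Peggy, bag:Kevin
Event 3 (swap ticket<->bag: now ticket:Kevin, bag:Peggy). State: coin:Peggy, umbrella:Peggy, ticket:Kevin, bag:Peggy
Event 4 (give bag: Peggy -> Trent). State: coin:Peggy, umbrella:Peggy, ticket:Kevin, bag:Trent
Event 5 (give coin: Peggy -> Kevin). State: coin:Kevin, umbrella:Peggy, ticket:Kevin, bag:Trent
Event 6 (give coin: Kevin -> Trent). State: coin:Trent, umbrella:Peggy, ticket:Kevin, bag:Trent
Event 7 (swap ticket<->bag: now ticket:Trent, bag:Kevin). State: coin:Trent, umbrella:Peggy, ticket:Trent, bag:Kevin
Event 8 (swap ticket<->umbrella: now ticket:Peggy, umbrella:Trent). State: coin:Trent, umbrella:Trent, ticket:Peggy, bag:Kevin
Event 9 (swap ticket<->bag: now ticket:Kevin, bag:Peggy). State: coin:Trent, umbrella:Trent, ticket:Kevin, bag:Peggy
Event 10 (swap coin<->ticket: now coin:Kevin, ticket:Trent). State: coin:Kevin, umbrella:Trent, ticket:Trent, bag:Peggy
Event 11 (give umbrella: Trent -> Peggy). State: coin:Kevin, umbrella:Peggy, ticket:Trent, bag:Peggy
Event 12 (give umbrella: Peggy -> Trent). State: coin:Kevin, umbrella:Trent, ticket:Trent, bag:Peggy

Final state: coin:Kevin, umbrella:Trent, ticket:Trent, bag:Peggy
Peggy holds: bag.

Answer: bag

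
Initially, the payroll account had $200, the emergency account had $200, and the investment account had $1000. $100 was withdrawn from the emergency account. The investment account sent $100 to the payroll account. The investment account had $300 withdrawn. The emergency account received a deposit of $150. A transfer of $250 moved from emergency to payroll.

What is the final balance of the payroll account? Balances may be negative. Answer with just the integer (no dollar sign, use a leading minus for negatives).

Tracking account balances step by step:
Start: payroll=200, emergency=200, investment=1000
Event 1 (withdraw 100 from emergency): emergency: 200 - 100 = 100. Balances: payroll=200, emergency=100, investment=1000
Event 2 (transfer 100 investment -> payroll): investment: 1000 - 100 = 900, payroll: 200 + 100 = 300. Balances: payroll=300, emergency=100, investment=900
Event 3 (withdraw 300 from investment): investment: 900 - 300 = 600. Balances: payroll=300, emergency=100, investment=600
Event 4 (deposit 150 to emergency): emergency: 100 + 150 = 250. Balances: payroll=300, emergency=250, investment=600
Event 5 (transfer 250 emergency -> payroll): emergency: 250 - 250 = 0, payroll: 300 + 250 = 550. Balances: payroll=550, emergency=0, investment=600

Final balance of payroll: 550

Answer: 550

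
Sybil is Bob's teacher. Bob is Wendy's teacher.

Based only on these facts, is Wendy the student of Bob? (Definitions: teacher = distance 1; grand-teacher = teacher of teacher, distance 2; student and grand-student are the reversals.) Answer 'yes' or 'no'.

Reconstructing the teacher chain from the given facts:
  Sybil -> Bob -> Wendy
(each arrow means 'teacher of the next')
Positions in the chain (0 = top):
  position of Sybil: 0
  position of Bob: 1
  position of Wendy: 2

Wendy is at position 2, Bob is at position 1; signed distance (j - i) = -1.
'student' requires j - i = -1. Actual distance is -1, so the relation HOLDS.

Answer: yes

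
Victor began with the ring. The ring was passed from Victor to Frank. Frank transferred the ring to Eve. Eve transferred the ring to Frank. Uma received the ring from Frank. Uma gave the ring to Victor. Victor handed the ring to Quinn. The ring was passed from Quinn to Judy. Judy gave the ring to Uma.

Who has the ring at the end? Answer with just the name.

Answer: Uma

Derivation:
Tracking the ring through each event:
Start: Victor has the ring.
After event 1: Frank has the ring.
After event 2: Eve has the ring.
After event 3: Frank has the ring.
After event 4: Uma has the ring.
After event 5: Victor has the ring.
After event 6: Quinn has the ring.
After event 7: Judy has the ring.
After event 8: Uma has the ring.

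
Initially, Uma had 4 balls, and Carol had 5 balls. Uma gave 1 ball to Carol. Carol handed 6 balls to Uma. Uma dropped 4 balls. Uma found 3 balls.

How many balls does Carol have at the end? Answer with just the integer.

Answer: 0

Derivation:
Tracking counts step by step:
Start: Uma=4, Carol=5
Event 1 (Uma -> Carol, 1): Uma: 4 -> 3, Carol: 5 -> 6. State: Uma=3, Carol=6
Event 2 (Carol -> Uma, 6): Carol: 6 -> 0, Uma: 3 -> 9. State: Uma=9, Carol=0
Event 3 (Uma -4): Uma: 9 -> 5. State: Uma=5, Carol=0
Event 4 (Uma +3): Uma: 5 -> 8. State: Uma=8, Carol=0

Carol's final count: 0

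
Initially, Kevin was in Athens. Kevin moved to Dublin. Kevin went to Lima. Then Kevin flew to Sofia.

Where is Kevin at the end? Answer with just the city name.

Answer: Sofia

Derivation:
Tracking Kevin's location:
Start: Kevin is in Athens.
After move 1: Athens -> Dublin. Kevin is in Dublin.
After move 2: Dublin -> Lima. Kevin is in Lima.
After move 3: Lima -> Sofia. Kevin is in Sofia.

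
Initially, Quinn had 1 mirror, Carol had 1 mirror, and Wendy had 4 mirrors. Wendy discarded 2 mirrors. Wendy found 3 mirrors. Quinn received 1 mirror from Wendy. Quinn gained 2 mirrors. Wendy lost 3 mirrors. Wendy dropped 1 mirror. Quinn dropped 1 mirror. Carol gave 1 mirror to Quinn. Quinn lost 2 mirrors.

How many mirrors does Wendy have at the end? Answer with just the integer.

Answer: 0

Derivation:
Tracking counts step by step:
Start: Quinn=1, Carol=1, Wendy=4
Event 1 (Wendy -2): Wendy: 4 -> 2. State: Quinn=1, Carol=1, Wendy=2
Event 2 (Wendy +3): Wendy: 2 -> 5. State: Quinn=1, Carol=1, Wendy=5
Event 3 (Wendy -> Quinn, 1): Wendy: 5 -> 4, Quinn: 1 -> 2. State: Quinn=2, Carol=1, Wendy=4
Event 4 (Quinn +2): Quinn: 2 -> 4. State: Quinn=4, Carol=1, Wendy=4
Event 5 (Wendy -3): Wendy: 4 -> 1. State: Quinn=4, Carol=1, Wendy=1
Event 6 (Wendy -1): Wendy: 1 -> 0. State: Quinn=4, Carol=1, Wendy=0
Event 7 (Quinn -1): Quinn: 4 -> 3. State: Quinn=3, Carol=1, Wendy=0
Event 8 (Carol -> Quinn, 1): Carol: 1 -> 0, Quinn: 3 -> 4. State: Quinn=4, Carol=0, Wendy=0
Event 9 (Quinn -2): Quinn: 4 -> 2. State: Quinn=2, Carol=0, Wendy=0

Wendy's final count: 0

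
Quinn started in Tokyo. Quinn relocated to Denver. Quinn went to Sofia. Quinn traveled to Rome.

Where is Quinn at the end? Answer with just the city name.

Answer: Rome

Derivation:
Tracking Quinn's location:
Start: Quinn is in Tokyo.
After move 1: Tokyo -> Denver. Quinn is in Denver.
After move 2: Denver -> Sofia. Quinn is in Sofia.
After move 3: Sofia -> Rome. Quinn is in Rome.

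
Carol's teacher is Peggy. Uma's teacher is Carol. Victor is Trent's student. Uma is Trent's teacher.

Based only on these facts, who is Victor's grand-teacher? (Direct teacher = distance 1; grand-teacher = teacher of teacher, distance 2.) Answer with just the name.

Answer: Uma

Derivation:
Reconstructing the teacher chain from the given facts:
  Peggy -> Carol -> Uma -> Trent -> Victor
(each arrow means 'teacher of the next')
Positions in the chain (0 = top):
  position of Peggy: 0
  position of Carol: 1
  position of Uma: 2
  position of Trent: 3
  position of Victor: 4

Victor is at position 4; the grand-teacher is 2 steps up the chain, i.e. position 2: Uma.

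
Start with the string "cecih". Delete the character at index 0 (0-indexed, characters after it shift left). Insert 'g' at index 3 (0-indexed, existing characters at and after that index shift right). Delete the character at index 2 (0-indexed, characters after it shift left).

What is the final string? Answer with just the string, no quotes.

Applying each edit step by step:
Start: "cecih"
Op 1 (delete idx 0 = 'c'): "cecih" -> "ecih"
Op 2 (insert 'g' at idx 3): "ecih" -> "ecigh"
Op 3 (delete idx 2 = 'i'): "ecigh" -> "ecgh"

Answer: ecgh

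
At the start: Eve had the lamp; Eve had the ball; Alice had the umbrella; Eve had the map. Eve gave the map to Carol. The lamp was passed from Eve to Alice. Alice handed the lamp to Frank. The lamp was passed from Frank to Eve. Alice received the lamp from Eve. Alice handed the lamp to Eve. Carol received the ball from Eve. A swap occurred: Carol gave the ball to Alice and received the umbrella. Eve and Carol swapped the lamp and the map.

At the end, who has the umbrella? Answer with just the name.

Answer: Carol

Derivation:
Tracking all object holders:
Start: lamp:Eve, ball:Eve, umbrella:Alice, map:Eve
Event 1 (give map: Eve -> Carol). State: lamp:Eve, ball:Eve, umbrella:Alice, map:Carol
Event 2 (give lamp: Eve -> Alice). State: lamp:Alice, ball:Eve, umbrella:Alice, map:Carol
Event 3 (give lamp: Alice -> Frank). State: lamp:Frank, ball:Eve, umbrella:Alice, map:Carol
Event 4 (give lamp: Frank -> Eve). State: lamp:Eve, ball:Eve, umbrella:Alice, map:Carol
Event 5 (give lamp: Eve -> Alice). State: lamp:Alice, ball:Eve, umbrella:Alice, map:Carol
Event 6 (give lamp: Alice -> Eve). State: lamp:Eve, ball:Eve, umbrella:Alice, map:Carol
Event 7 (give ball: Eve -> Carol). State: lamp:Eve, ball:Carol, umbrella:Alice, map:Carol
Event 8 (swap ball<->umbrella: now ball:Alice, umbrella:Carol). State: lamp:Eve, ball:Alice, umbrella:Carol, map:Carol
Event 9 (swap lamp<->map: now lamp:Carol, map:Eve). State: lamp:Carol, ball:Alice, umbrella:Carol, map:Eve

Final state: lamp:Carol, ball:Alice, umbrella:Carol, map:Eve
The umbrella is held by Carol.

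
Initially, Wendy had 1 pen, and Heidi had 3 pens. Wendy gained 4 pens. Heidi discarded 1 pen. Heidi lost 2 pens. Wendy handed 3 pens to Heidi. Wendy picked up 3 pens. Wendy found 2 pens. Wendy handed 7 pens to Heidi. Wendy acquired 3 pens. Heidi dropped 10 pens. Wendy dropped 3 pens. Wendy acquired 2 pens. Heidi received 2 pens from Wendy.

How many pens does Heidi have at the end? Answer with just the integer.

Tracking counts step by step:
Start: Wendy=1, Heidi=3
Event 1 (Wendy +4): Wendy: 1 -> 5. State: Wendy=5, Heidi=3
Event 2 (Heidi -1): Heidi: 3 -> 2. State: Wendy=5, Heidi=2
Event 3 (Heidi -2): Heidi: 2 -> 0. State: Wendy=5, Heidi=0
Event 4 (Wendy -> Heidi, 3): Wendy: 5 -> 2, Heidi: 0 -> 3. State: Wendy=2, Heidi=3
Event 5 (Wendy +3): Wendy: 2 -> 5. State: Wendy=5, Heidi=3
Event 6 (Wendy +2): Wendy: 5 -> 7. State: Wendy=7, Heidi=3
Event 7 (Wendy -> Heidi, 7): Wendy: 7 -> 0, Heidi: 3 -> 10. State: Wendy=0, Heidi=10
Event 8 (Wendy +3): Wendy: 0 -> 3. State: Wendy=3, Heidi=10
Event 9 (Heidi -10): Heidi: 10 -> 0. State: Wendy=3, Heidi=0
Event 10 (Wendy -3): Wendy: 3 -> 0. State: Wendy=0, Heidi=0
Event 11 (Wendy +2): Wendy: 0 -> 2. State: Wendy=2, Heidi=0
Event 12 (Wendy -> Heidi, 2): Wendy: 2 -> 0, Heidi: 0 -> 2. State: Wendy=0, Heidi=2

Heidi's final count: 2

Answer: 2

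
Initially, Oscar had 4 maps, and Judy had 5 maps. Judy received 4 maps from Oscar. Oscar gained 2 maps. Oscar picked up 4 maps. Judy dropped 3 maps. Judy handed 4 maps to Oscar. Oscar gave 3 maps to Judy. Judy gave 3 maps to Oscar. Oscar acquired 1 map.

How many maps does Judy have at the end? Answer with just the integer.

Tracking counts step by step:
Start: Oscar=4, Judy=5
Event 1 (Oscar -> Judy, 4): Oscar: 4 -> 0, Judy: 5 -> 9. State: Oscar=0, Judy=9
Event 2 (Oscar +2): Oscar: 0 -> 2. State: Oscar=2, Judy=9
Event 3 (Oscar +4): Oscar: 2 -> 6. State: Oscar=6, Judy=9
Event 4 (Judy -3): Judy: 9 -> 6. State: Oscar=6, Judy=6
Event 5 (Judy -> Oscar, 4): Judy: 6 -> 2, Oscar: 6 -> 10. State: Oscar=10, Judy=2
Event 6 (Oscar -> Judy, 3): Oscar: 10 -> 7, Judy: 2 -> 5. State: Oscar=7, Judy=5
Event 7 (Judy -> Oscar, 3): Judy: 5 -> 2, Oscar: 7 -> 10. State: Oscar=10, Judy=2
Event 8 (Oscar +1): Oscar: 10 -> 11. State: Oscar=11, Judy=2

Judy's final count: 2

Answer: 2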